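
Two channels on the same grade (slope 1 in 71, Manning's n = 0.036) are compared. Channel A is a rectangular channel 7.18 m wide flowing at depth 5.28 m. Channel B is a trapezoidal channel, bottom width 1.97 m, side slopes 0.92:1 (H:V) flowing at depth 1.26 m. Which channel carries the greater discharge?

Channel A: Flow area A = b·y = 7.18 × 5.28 = 37.91 m². Wetted perimeter P = b + 2y = 7.18 + 2×5.28 = 17.74 m. Hydraulic radius R = A/P = 37.91/17.74 = 2.137 m. Q_A = (1/0.036)·37.91·2.137^(2/3)·√0.01408 = 207.3 m³/s.
Channel B: With bottom width b = 1.97 m and side slope z = 0.92: A = (b + zy)y = (1.97 + 0.92×1.26)×1.26 = 3.943 m²; P = b + 2y√(1+z²) = 1.97 + 2×1.26×1.359 = 5.394 m. Hydraulic radius R = A/P = 3.943/5.394 = 0.7309 m. Q_B = (1/0.036)·3.943·0.7309^(2/3)·√0.01408 = 10.55 m³/s.
Q_A = 207.3 m³/s vs Q_B = 10.55 m³/s, so channel A carries more.

channel A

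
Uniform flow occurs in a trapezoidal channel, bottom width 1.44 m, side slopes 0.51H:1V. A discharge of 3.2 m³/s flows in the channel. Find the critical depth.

At critical depth, Q² T / (g A³) = 1, i.e. A³/T = Q²/g = 3.2²/9.81 = 1.044.
At y = 0.815 m: A³/T = 1.523 — over.
At y = 0.727 m: A³/T = 1.046 — matches.

y_c = 0.727 m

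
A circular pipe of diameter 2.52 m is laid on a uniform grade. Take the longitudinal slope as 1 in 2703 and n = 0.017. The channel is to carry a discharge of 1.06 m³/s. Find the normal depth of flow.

y_n = 0.869 m

Manning's equation rearranged: A R^(2/3) = nQ / (1·√S) = 0.017 × 1.06 / (√0.00037) = 0.9369.
At y = 0.593 m: A R^(2/3) = 0.4451 — short.
At y = 0.869 m: A R^(2/3) = 0.9371 — ≈ 0.9369.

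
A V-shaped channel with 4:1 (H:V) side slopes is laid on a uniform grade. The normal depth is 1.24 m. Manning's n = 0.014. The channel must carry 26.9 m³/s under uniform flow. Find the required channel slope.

For a triangular section with side slope z = 4: A = zy² = 4×1.24² = 6.15 m²; P = 2y√(1+z²) = 2×1.24×4.123 = 10.23 m.
Hydraulic radius R = A/P = 6.15/10.23 = 0.6015 m.
From Manning's equation, S = [nQ / (1 A R^(2/3))]² = [0.014 × 26.9 / (1 × 6.15 × 0.6015^(2/3))]² = 0.00738.

S = 0.00738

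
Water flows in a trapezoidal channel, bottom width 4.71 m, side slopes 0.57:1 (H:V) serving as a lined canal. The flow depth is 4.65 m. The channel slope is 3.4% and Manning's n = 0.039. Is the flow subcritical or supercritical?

supercritical

With bottom width b = 4.71 m and side slope z = 0.57: A = (b + zy)y = (4.71 + 0.57×4.65)×4.65 = 34.23 m²; P = b + 2y√(1+z²) = 4.71 + 2×4.65×1.151 = 15.41 m.
Hydraulic radius R = A/P = 34.23/15.41 = 2.22 m.
V = (1/n) R^(2/3) √S = (1/0.039) × 2.22^(2/3) × √0.034 = 8.047 m/s. Hydraulic depth D_h = A/T = 34.23/10.01 = 3.419 m.
Froude number Fr = V/√(g·D_h) = 8.047/√(9.81×3.419) = 1.39, which is greater than 1, so the flow is supercritical.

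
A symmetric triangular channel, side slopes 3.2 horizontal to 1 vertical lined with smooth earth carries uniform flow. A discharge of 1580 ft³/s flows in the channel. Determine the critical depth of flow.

At critical depth, Q² T / (g A³) = 1, i.e. A³/T = Q²/g = 1580²/32.2 = 77530.
Trying y = 5.79 ft: A³/T = 33320 — short.
Trying y = 7.65 ft: A³/T = 134100 — over.
Trying y = 6.86 ft: A³/T = 77780 — matches.

y_c = 6.86 ft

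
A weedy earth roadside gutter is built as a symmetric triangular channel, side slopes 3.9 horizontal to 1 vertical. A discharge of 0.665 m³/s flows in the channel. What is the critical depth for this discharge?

y_c = 0.359 m

At critical depth, Q² T / (g A³) = 1, i.e. A³/T = Q²/g = 0.665²/9.81 = 0.04508.
Trying y = 0.271 m: A³/T = 0.01112 — low.
Trying y = 0.448 m: A³/T = 0.1372 — high.
Trying y = 0.359 m: A³/T = 0.04535 — matches.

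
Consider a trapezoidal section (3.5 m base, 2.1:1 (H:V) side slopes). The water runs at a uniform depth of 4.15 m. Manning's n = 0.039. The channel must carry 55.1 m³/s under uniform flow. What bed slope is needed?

With bottom width b = 3.5 m and side slope z = 2.1: A = (b + zy)y = (3.5 + 2.1×4.15)×4.15 = 50.69 m²; P = b + 2y√(1+z²) = 3.5 + 2×4.15×2.326 = 22.81 m.
Hydraulic radius R = A/P = 50.69/22.81 = 2.223 m.
From Manning's equation, S = [nQ / (1 A R^(2/3))]² = [0.039 × 55.1 / (1 × 50.69 × 2.223^(2/3))]² = 0.000619.

S = 0.000619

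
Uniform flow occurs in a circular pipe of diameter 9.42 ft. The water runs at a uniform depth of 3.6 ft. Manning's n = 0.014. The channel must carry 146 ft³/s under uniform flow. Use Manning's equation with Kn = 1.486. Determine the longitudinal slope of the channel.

For a circular section of diameter D = 9.42 ft at depth y = 3.6 ft, the central angle is θ = 2 arccos(1 − 2y/D) = 2.666 rad. Then A = (D²/8)(θ − sin θ) = 24.49 ft² and P = Dθ/2 = 12.56 ft.
Hydraulic radius R = A/P = 24.49/12.56 = 1.95 ft.
From Manning's equation, S = [nQ / (1.486 A R^(2/3))]² = [0.014 × 146 / (1.486 × 24.49 × 1.95^(2/3))]² = 0.00129.

S = 0.00129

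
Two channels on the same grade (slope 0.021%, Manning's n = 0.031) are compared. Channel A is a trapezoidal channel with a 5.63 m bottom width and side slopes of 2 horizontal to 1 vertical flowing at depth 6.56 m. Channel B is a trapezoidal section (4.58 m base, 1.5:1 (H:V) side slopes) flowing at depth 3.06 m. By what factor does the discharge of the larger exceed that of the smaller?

Channel A: With bottom width b = 5.63 m and side slope z = 2: A = (b + zy)y = (5.63 + 2×6.56)×6.56 = 123 m²; P = b + 2y√(1+z²) = 5.63 + 2×6.56×2.236 = 34.97 m. Hydraulic radius R = A/P = 123/34.97 = 3.518 m. Q_A = (1/0.031)·123·3.518^(2/3)·√0.00021 = 133 m³/s.
Channel B: With bottom width b = 4.58 m and side slope z = 1.5: A = (b + zy)y = (4.58 + 1.5×3.06)×3.06 = 28.06 m²; P = b + 2y√(1+z²) = 4.58 + 2×3.06×1.803 = 15.61 m. Hydraulic radius R = A/P = 28.06/15.61 = 1.797 m. Q_B = (1/0.031)·28.06·1.797^(2/3)·√0.00021 = 19.39 m³/s.
The larger discharge is 133 m³/s and the smaller is 19.39 m³/s; the ratio is 6.86.

6.86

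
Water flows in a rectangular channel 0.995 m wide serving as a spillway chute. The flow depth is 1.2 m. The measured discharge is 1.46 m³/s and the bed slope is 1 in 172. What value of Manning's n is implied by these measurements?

Flow area A = b·y = 0.995 × 1.2 = 1.194 m². Wetted perimeter P = b + 2y = 0.995 + 2×1.2 = 3.395 m.
Hydraulic radius R = A/P = 1.194/3.395 = 0.3517 m.
Rearranging Manning's equation: n = (1/Q) A R^(2/3) S^(1/2) = (1/1.46) × 1.194 × 0.3517^(2/3) × √0.005814 = 0.0311.

n = 0.0311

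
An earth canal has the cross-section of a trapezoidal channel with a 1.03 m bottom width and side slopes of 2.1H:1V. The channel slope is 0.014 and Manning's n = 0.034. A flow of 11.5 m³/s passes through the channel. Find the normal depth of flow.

Manning's equation rearranged: A R^(2/3) = nQ / (1·√S) = 0.034 × 11.5 / (√0.014) = 3.305.
At y = 0.975 m: A R^(2/3) = 1.988 — low.
At y = 1.43 m: A R^(2/3) = 4.764 — high.
At y = 1.22 m: A R^(2/3) = 3.3 — matches.

y_n = 1.22 m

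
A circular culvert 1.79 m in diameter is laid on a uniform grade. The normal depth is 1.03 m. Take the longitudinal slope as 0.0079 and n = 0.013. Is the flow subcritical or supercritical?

For a circular section of diameter D = 1.79 m at depth y = 1.03 m, the central angle is θ = 2 arccos(1 − 2y/D) = 3.444 rad. Then A = (D²/8)(θ − sin θ) = 1.499 m² and P = Dθ/2 = 3.083 m.
Hydraulic radius R = A/P = 1.499/3.083 = 0.4862 m.
V = (1/n) R^(2/3) √S = (1/0.013) × 0.4862^(2/3) × √0.0079 = 4.228 m/s. Hydraulic depth D_h = A/T = 1.499/1.77 = 0.8471 m.
Froude number Fr = V/√(g·D_h) = 4.228/√(9.81×0.8471) = 1.47, which is greater than 1, so the flow is supercritical.

supercritical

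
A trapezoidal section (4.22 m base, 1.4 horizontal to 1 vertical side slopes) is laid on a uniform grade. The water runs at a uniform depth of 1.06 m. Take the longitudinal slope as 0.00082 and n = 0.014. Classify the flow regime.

subcritical

With bottom width b = 4.22 m and side slope z = 1.4: A = (b + zy)y = (4.22 + 1.4×1.06)×1.06 = 6.046 m²; P = b + 2y√(1+z²) = 4.22 + 2×1.06×1.72 = 7.867 m.
Hydraulic radius R = A/P = 6.046/7.867 = 0.7685 m.
V = (1/n) R^(2/3) √S = (1/0.014) × 0.7685^(2/3) × √0.00082 = 1.716 m/s. Hydraulic depth D_h = A/T = 6.046/7.188 = 0.8412 m.
Froude number Fr = V/√(g·D_h) = 1.716/√(9.81×0.8412) = 0.597, which is less than 1, so the flow is subcritical.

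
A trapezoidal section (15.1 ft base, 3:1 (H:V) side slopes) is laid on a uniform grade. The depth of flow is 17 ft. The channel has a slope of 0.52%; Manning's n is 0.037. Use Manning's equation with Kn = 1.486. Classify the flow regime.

subcritical

With bottom width b = 15.1 ft and side slope z = 3: A = (b + zy)y = (15.1 + 3×17)×17 = 1124 ft²; P = b + 2y√(1+z²) = 15.1 + 2×17×3.162 = 122.6 ft.
Hydraulic radius R = A/P = 1124/122.6 = 9.164 ft.
V = (1.486/n) R^(2/3) √S = (1.486/0.037) × 9.164^(2/3) × √0.0052 = 12.68 ft/s. Hydraulic depth D_h = A/T = 1124/117.1 = 9.596 ft.
Froude number Fr = V/√(g·D_h) = 12.68/√(32.2×9.596) = 0.722, which is less than 1, so the flow is subcritical.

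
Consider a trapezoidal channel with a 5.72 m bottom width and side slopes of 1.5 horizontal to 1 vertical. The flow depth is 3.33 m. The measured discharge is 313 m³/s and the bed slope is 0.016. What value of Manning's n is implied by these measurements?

n = 0.023

With bottom width b = 5.72 m and side slope z = 1.5: A = (b + zy)y = (5.72 + 1.5×3.33)×3.33 = 35.68 m²; P = b + 2y√(1+z²) = 5.72 + 2×3.33×1.803 = 17.73 m.
Hydraulic radius R = A/P = 35.68/17.73 = 2.013 m.
Rearranging Manning's equation: n = (1/Q) A R^(2/3) S^(1/2) = (1/313) × 35.68 × 2.013^(2/3) × √0.016 = 0.023.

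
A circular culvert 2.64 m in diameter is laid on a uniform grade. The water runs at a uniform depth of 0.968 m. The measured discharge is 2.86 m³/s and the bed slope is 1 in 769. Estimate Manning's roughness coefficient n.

For a circular section of diameter D = 2.64 m at depth y = 0.968 m, the central angle is θ = 2 arccos(1 − 2y/D) = 2.602 rad. Then A = (D²/8)(θ − sin θ) = 1.819 m² and P = Dθ/2 = 3.434 m.
Hydraulic radius R = A/P = 1.819/3.434 = 0.5296 m.
Rearranging Manning's equation: n = (1/Q) A R^(2/3) S^(1/2) = (1/2.86) × 1.819 × 0.5296^(2/3) × √0.0013 = 0.015.

n = 0.015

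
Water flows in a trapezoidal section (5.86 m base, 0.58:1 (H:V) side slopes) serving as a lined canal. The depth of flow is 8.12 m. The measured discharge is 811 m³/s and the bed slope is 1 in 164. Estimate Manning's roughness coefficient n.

With bottom width b = 5.86 m and side slope z = 0.58: A = (b + zy)y = (5.86 + 0.58×8.12)×8.12 = 85.83 m²; P = b + 2y√(1+z²) = 5.86 + 2×8.12×1.156 = 24.63 m.
Hydraulic radius R = A/P = 85.83/24.63 = 3.484 m.
Rearranging Manning's equation: n = (1/Q) A R^(2/3) S^(1/2) = (1/811) × 85.83 × 3.484^(2/3) × √0.006098 = 0.019.

n = 0.019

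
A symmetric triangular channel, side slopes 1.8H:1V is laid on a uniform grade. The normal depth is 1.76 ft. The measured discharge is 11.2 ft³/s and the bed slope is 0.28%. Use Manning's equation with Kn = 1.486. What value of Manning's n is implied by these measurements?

For a triangular section with side slope z = 1.8: A = zy² = 1.8×1.76² = 5.576 ft²; P = 2y√(1+z²) = 2×1.76×2.059 = 7.248 ft.
Hydraulic radius R = A/P = 5.576/7.248 = 0.7693 ft.
Rearranging Manning's equation: n = (1.486/Q) A R^(2/3) S^(1/2) = (1.486/11.2) × 5.576 × 0.7693^(2/3) × √0.0028 = 0.0329.

n = 0.0329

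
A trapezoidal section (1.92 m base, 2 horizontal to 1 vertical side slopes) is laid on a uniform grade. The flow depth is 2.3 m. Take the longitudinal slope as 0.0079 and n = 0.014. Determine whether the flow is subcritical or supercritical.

With bottom width b = 1.92 m and side slope z = 2: A = (b + zy)y = (1.92 + 2×2.3)×2.3 = 15 m²; P = b + 2y√(1+z²) = 1.92 + 2×2.3×2.236 = 12.21 m.
Hydraulic radius R = A/P = 15/12.21 = 1.229 m.
V = (1/n) R^(2/3) √S = (1/0.014) × 1.229^(2/3) × √0.0079 = 7.283 m/s. Hydraulic depth D_h = A/T = 15/11.12 = 1.349 m.
Froude number Fr = V/√(g·D_h) = 7.283/√(9.81×1.349) = 2, which is greater than 1, so the flow is supercritical.

supercritical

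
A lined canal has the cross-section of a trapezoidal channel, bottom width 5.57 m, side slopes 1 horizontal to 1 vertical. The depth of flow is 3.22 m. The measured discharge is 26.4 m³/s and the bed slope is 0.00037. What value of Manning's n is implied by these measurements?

n = 0.0319

With bottom width b = 5.57 m and side slope z = 1: A = (b + zy)y = (5.57 + 1×3.22)×3.22 = 28.3 m²; P = b + 2y√(1+z²) = 5.57 + 2×3.22×1.414 = 14.68 m.
Hydraulic radius R = A/P = 28.3/14.68 = 1.928 m.
Rearranging Manning's equation: n = (1/Q) A R^(2/3) S^(1/2) = (1/26.4) × 28.3 × 1.928^(2/3) × √0.00037 = 0.0319.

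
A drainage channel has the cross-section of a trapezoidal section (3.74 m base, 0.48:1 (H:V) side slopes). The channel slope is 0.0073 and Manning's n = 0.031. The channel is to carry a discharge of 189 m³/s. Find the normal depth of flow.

Manning's equation rearranged: A R^(2/3) = nQ / (1·√S) = 0.031 × 189 / (√0.0073) = 68.57.
Trying y = 4.96 m: A R^(2/3) = 49.14 — short.
Trying y = 6.78 m: A R^(2/3) = 87.93 — over.
Trying y = 5.94 m: A R^(2/3) = 68.5 — matches.

y_n = 5.94 m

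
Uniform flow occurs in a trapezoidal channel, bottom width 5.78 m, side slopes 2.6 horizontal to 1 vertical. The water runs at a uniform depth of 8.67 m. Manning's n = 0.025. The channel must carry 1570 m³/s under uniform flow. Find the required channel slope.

With bottom width b = 5.78 m and side slope z = 2.6: A = (b + zy)y = (5.78 + 2.6×8.67)×8.67 = 245.6 m²; P = b + 2y√(1+z²) = 5.78 + 2×8.67×2.786 = 54.08 m.
Hydraulic radius R = A/P = 245.6/54.08 = 4.54 m.
From Manning's equation, S = [nQ / (1 A R^(2/3))]² = [0.025 × 1570 / (1 × 245.6 × 4.54^(2/3))]² = 0.0034.

S = 0.0034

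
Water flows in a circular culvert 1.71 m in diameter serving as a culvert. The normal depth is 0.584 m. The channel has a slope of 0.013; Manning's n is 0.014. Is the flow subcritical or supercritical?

For a circular section of diameter D = 1.71 m at depth y = 0.584 m, the central angle is θ = 2 arccos(1 − 2y/D) = 2.497 rad. Then A = (D²/8)(θ − sin θ) = 0.6928 m² and P = Dθ/2 = 2.135 m.
Hydraulic radius R = A/P = 0.6928/2.135 = 0.3245 m.
V = (1/n) R^(2/3) √S = (1/0.014) × 0.3245^(2/3) × √0.013 = 3.846 m/s. Hydraulic depth D_h = A/T = 0.6928/1.622 = 0.4271 m.
Froude number Fr = V/√(g·D_h) = 3.846/√(9.81×0.4271) = 1.88, which is greater than 1, so the flow is supercritical.

supercritical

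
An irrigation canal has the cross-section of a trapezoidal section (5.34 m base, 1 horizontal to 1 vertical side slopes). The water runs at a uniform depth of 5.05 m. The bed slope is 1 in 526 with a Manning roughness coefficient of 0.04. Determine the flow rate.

Q = 110 m³/s

With bottom width b = 5.34 m and side slope z = 1: A = (b + zy)y = (5.34 + 1×5.05)×5.05 = 52.47 m²; P = b + 2y√(1+z²) = 5.34 + 2×5.05×1.414 = 19.62 m.
Hydraulic radius R = A/P = 52.47/19.62 = 2.674 m.
Manning's equation: Q = (1/n) A R^(2/3) S^(1/2) = (1/0.04) × 52.47 × 2.674^(2/3) × 0.001901^(1/2) = 110 m³/s.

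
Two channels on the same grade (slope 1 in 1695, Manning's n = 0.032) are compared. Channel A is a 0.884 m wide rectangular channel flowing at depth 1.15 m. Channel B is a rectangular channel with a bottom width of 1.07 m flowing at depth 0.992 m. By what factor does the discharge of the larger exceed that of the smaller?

Channel A: Flow area A = b·y = 0.884 × 1.15 = 1.017 m². Wetted perimeter P = b + 2y = 0.884 + 2×1.15 = 3.184 m. Hydraulic radius R = A/P = 1.017/3.184 = 0.3193 m. Q_A = (1/0.032)·1.017·0.3193^(2/3)·√0.00059 = 0.3605 m³/s.
Channel B: Flow area A = b·y = 1.07 × 0.992 = 1.061 m². Wetted perimeter P = b + 2y = 1.07 + 2×0.992 = 3.054 m. Hydraulic radius R = A/P = 1.061/3.054 = 0.3476 m. Q_B = (1/0.032)·1.061·0.3476^(2/3)·√0.00059 = 0.3983 m³/s.
The larger discharge is 0.3983 m³/s and the smaller is 0.3605 m³/s; the ratio is 1.1.

1.1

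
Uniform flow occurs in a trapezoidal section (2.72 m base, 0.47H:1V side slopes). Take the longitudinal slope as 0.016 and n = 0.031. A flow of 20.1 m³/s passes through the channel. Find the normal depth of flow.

y_n = 1.56 m

Manning's equation rearranged: A R^(2/3) = nQ / (1·√S) = 0.031 × 20.1 / (√0.016) = 4.926.
At y = 1.19 m: A R^(2/3) = 3.162 — too small.
At y = 2 m: A R^(2/3) = 7.443 — too large.
At y = 1.56 m: A R^(2/3) = 4.922 — close enough.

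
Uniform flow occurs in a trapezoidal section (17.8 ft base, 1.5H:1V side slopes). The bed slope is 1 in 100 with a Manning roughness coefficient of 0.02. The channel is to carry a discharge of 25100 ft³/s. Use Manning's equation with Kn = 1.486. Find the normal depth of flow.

y_n = 17.3 ft

Manning's equation rearranged: A R^(2/3) = nQ / (1.486·√S) = 0.02 × 25100 / (1.486 × √0.01) = 3378.
Try y = 14.7 ft: A R^(2/3) = 2396 — low.
Try y = 19.5 ft: A R^(2/3) = 4375 — high.
Try y = 17.3 ft: A R^(2/3) = 3381 — close enough.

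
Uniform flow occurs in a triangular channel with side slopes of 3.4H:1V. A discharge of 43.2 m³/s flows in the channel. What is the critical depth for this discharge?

y_c = 2.01 m

At critical depth, Q² T / (g A³) = 1, i.e. A³/T = Q²/g = 43.2²/9.81 = 190.2.
At y = 2.42 m: A³/T = 479.7 — too large.
At y = 2.01 m: A³/T = 189.6 — close enough.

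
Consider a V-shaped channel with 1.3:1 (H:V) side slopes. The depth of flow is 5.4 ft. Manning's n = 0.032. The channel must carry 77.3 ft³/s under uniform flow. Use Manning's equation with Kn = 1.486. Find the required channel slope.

For a triangular section with side slope z = 1.3: A = zy² = 1.3×5.4² = 37.91 ft²; P = 2y√(1+z²) = 2×5.4×1.64 = 17.71 ft.
Hydraulic radius R = A/P = 37.91/17.71 = 2.14 ft.
From Manning's equation, S = [nQ / (1.486 A R^(2/3))]² = [0.032 × 77.3 / (1.486 × 37.91 × 2.14^(2/3))]² = 0.000699.

S = 0.000699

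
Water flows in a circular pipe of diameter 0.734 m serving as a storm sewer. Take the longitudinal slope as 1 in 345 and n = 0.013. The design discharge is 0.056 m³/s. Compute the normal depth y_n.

Manning's equation rearranged: A R^(2/3) = nQ / (1·√S) = 0.013 × 0.056 / (√0.002899) = 0.01352.
Trying y = 0.185 m: A R^(2/3) = 0.01902 — high.
Trying y = 0.136 m: A R^(2/3) = 0.01025 — low.
Trying y = 0.156 m: A R^(2/3) = 0.01353 — matches.

y_n = 0.156 m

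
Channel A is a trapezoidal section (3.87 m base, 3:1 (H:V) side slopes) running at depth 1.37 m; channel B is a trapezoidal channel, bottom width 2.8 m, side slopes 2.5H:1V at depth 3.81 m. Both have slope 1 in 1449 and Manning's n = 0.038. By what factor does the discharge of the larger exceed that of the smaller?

Channel A: With bottom width b = 3.87 m and side slope z = 3: A = (b + zy)y = (3.87 + 3×1.37)×1.37 = 10.93 m²; P = b + 2y√(1+z²) = 3.87 + 2×1.37×3.162 = 12.53 m. Hydraulic radius R = A/P = 10.93/12.53 = 0.8722 m. Q_A = (1/0.038)·10.93·0.8722^(2/3)·√0.0006901 = 6.899 m³/s.
Channel B: With bottom width b = 2.8 m and side slope z = 2.5: A = (b + zy)y = (2.8 + 2.5×3.81)×3.81 = 46.96 m²; P = b + 2y√(1+z²) = 2.8 + 2×3.81×2.693 = 23.32 m. Hydraulic radius R = A/P = 46.96/23.32 = 2.014 m. Q_B = (1/0.038)·46.96·2.014^(2/3)·√0.0006901 = 51.77 m³/s.
The larger discharge is 51.77 m³/s and the smaller is 6.899 m³/s; the ratio is 7.5.

7.5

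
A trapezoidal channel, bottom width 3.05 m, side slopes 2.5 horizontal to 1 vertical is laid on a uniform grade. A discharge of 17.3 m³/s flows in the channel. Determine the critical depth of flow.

At critical depth, Q² T / (g A³) = 1, i.e. A³/T = Q²/g = 17.3²/9.81 = 30.51.
At y = 1.34 m: A³/T = 64.69 — high.
At y = 0.982 m: A³/T = 19.85 — low.
At y = 1.1 m: A³/T = 30.37 — matches.

y_c = 1.1 m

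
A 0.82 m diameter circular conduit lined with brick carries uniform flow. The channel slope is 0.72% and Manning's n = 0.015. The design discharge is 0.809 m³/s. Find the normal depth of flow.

Manning's equation rearranged: A R^(2/3) = nQ / (1·√S) = 0.015 × 0.809 / (√0.0072) = 0.143.
At y = 0.632 m: A R^(2/3) = 0.1727 — over.
At y = 0.476 m: A R^(2/3) = 0.1172 — short.
At y = 0.544 m: A R^(2/3) = 0.1429 — close enough.

y_n = 0.544 m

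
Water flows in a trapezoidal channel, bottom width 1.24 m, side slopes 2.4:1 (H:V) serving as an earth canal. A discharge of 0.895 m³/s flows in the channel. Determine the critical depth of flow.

y_c = 0.306 m

At critical depth, Q² T / (g A³) = 1, i.e. A³/T = Q²/g = 0.895²/9.81 = 0.08165.
Try y = 0.232 m: A³/T = 0.03078 — too small.
Try y = 0.377 m: A³/T = 0.1734 — too large.
Try y = 0.306 m: A³/T = 0.08141 — ≈ 0.08165.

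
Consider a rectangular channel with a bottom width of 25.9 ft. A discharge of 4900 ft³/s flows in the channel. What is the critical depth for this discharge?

y_c = 10.4 ft

For a rectangular channel, critical depth y_c = (q²/g)^(1/3) where q = Q/b = 4900/25.9 = 189.2 ft²/s.
So y_c = (189.2²/32.2)^(1/3) = 10.4 ft.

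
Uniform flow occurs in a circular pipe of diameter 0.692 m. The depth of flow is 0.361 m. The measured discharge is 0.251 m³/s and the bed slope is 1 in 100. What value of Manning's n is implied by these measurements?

n = 0.025

For a circular section of diameter D = 0.692 m at depth y = 0.361 m, the central angle is θ = 2 arccos(1 − 2y/D) = 3.228 rad. Then A = (D²/8)(θ − sin θ) = 0.1984 m² and P = Dθ/2 = 1.117 m.
Hydraulic radius R = A/P = 0.1984/1.117 = 0.1776 m.
Rearranging Manning's equation: n = (1/Q) A R^(2/3) S^(1/2) = (1/0.251) × 0.1984 × 0.1776^(2/3) × √0.01 = 0.025.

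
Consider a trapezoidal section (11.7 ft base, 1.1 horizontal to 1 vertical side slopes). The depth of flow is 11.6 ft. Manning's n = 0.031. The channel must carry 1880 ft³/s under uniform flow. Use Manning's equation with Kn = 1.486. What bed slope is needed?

S = 0.0017

With bottom width b = 11.7 ft and side slope z = 1.1: A = (b + zy)y = (11.7 + 1.1×11.6)×11.6 = 283.7 ft²; P = b + 2y√(1+z²) = 11.7 + 2×11.6×1.487 = 46.19 ft.
Hydraulic radius R = A/P = 283.7/46.19 = 6.143 ft.
From Manning's equation, S = [nQ / (1.486 A R^(2/3))]² = [0.031 × 1880 / (1.486 × 283.7 × 6.143^(2/3))]² = 0.0017.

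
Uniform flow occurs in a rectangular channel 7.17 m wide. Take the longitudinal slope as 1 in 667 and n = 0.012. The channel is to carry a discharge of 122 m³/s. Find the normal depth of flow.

Manning's equation rearranged: A R^(2/3) = nQ / (1·√S) = 0.012 × 122 / (√0.001499) = 37.81.
Try y = 3.95 m: A R^(2/3) = 43.13 — high.
Try y = 3.58 m: A R^(2/3) = 37.86 — close enough.

y_n = 3.58 m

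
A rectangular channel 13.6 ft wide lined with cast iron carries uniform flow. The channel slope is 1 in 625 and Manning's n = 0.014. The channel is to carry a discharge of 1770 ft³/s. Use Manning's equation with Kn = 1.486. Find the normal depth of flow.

y_n = 11.6 ft

Manning's equation rearranged: A R^(2/3) = nQ / (1.486·√S) = 0.014 × 1770 / (1.486 × √0.0016) = 416.9.
Try y = 13.3 ft: A R^(2/3) = 493 — high.
Try y = 8.69 ft: A R^(2/3) = 288.5 — low.
Try y = 11.6 ft: A R^(2/3) = 416.3 — ≈ 416.9.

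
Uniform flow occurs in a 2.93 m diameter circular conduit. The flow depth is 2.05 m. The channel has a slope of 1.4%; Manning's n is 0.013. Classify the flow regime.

supercritical

For a circular section of diameter D = 2.93 m at depth y = 2.05 m, the central angle is θ = 2 arccos(1 − 2y/D) = 3.963 rad. Then A = (D²/8)(θ − sin θ) = 5.039 m² and P = Dθ/2 = 5.806 m.
Hydraulic radius R = A/P = 5.039/5.806 = 0.8678 m.
V = (1/n) R^(2/3) √S = (1/0.013) × 0.8678^(2/3) × √0.014 = 8.281 m/s. Hydraulic depth D_h = A/T = 5.039/2.686 = 1.876 m.
Froude number Fr = V/√(g·D_h) = 8.281/√(9.81×1.876) = 1.93, which is greater than 1, so the flow is supercritical.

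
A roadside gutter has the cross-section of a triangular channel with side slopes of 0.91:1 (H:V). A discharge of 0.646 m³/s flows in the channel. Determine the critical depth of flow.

At critical depth, Q² T / (g A³) = 1, i.e. A³/T = Q²/g = 0.646²/9.81 = 0.04254.
At y = 0.743 m: A³/T = 0.09376 — too large.
At y = 0.551 m: A³/T = 0.02103 — too small.
At y = 0.634 m: A³/T = 0.04241 — matches.

y_c = 0.634 m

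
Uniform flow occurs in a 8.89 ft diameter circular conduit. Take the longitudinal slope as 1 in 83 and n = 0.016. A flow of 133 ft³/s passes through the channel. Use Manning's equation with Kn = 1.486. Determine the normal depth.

y_n = 2.11 ft

Manning's equation rearranged: A R^(2/3) = nQ / (1.486·√S) = 0.016 × 133 / (1.486 × √0.01205) = 13.05.
Trying y = 1.49 ft: A R^(2/3) = 6.457 — short.
Trying y = 2.44 ft: A R^(2/3) = 17.41 — over.
Trying y = 2.11 ft: A R^(2/3) = 13.06 — ≈ 13.05.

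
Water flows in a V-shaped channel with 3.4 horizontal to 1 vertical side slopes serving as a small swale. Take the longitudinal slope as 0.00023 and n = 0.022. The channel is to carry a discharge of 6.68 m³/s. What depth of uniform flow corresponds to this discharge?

Manning's equation rearranged: A R^(2/3) = nQ / (1·√S) = 0.022 × 6.68 / (√0.00023) = 9.69.
At y = 1.51 m: A R^(2/3) = 6.252 — short.
At y = 1.78 m: A R^(2/3) = 9.695 — ≈ 9.69.

y_n = 1.78 m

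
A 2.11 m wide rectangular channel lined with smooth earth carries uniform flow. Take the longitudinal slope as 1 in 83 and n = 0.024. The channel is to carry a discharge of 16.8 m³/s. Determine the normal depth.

Manning's equation rearranged: A R^(2/3) = nQ / (1·√S) = 0.024 × 16.8 / (√0.01205) = 3.673.
At y = 2.36 m: A R^(2/3) = 4.034 — high.
At y = 1.96 m: A R^(2/3) = 3.216 — low.
At y = 2.18 m: A R^(2/3) = 3.664 — ≈ 3.673.

y_n = 2.18 m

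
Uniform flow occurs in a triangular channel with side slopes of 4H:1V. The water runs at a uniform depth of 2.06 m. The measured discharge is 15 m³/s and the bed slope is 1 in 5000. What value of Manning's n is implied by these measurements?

n = 0.016

For a triangular section with side slope z = 4: A = zy² = 4×2.06² = 16.97 m²; P = 2y√(1+z²) = 2×2.06×4.123 = 16.99 m.
Hydraulic radius R = A/P = 16.97/16.99 = 0.9992 m.
Rearranging Manning's equation: n = (1/Q) A R^(2/3) S^(1/2) = (1/15) × 16.97 × 0.9992^(2/3) × √0.0002 = 0.016.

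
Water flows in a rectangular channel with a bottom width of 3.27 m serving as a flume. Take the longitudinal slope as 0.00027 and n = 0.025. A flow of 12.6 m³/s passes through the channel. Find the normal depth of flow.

Manning's equation rearranged: A R^(2/3) = nQ / (1·√S) = 0.025 × 12.6 / (√0.00027) = 19.17.
Try y = 6.46 m: A R^(2/3) = 25.22 — over.
Try y = 3.98 m: A R^(2/3) = 14.36 — short.
Try y = 5.09 m: A R^(2/3) = 19.18 — ≈ 19.17.

y_n = 5.09 m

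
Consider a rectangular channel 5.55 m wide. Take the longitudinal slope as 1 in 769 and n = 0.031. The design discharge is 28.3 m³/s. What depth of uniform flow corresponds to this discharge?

y_n = 3.33 m

Manning's equation rearranged: A R^(2/3) = nQ / (1·√S) = 0.031 × 28.3 / (√0.0013) = 24.33.
Trying y = 2.98 m: A R^(2/3) = 21.06 — too small.
Trying y = 3.83 m: A R^(2/3) = 29.19 — too large.
Trying y = 3.33 m: A R^(2/3) = 24.36 — close enough.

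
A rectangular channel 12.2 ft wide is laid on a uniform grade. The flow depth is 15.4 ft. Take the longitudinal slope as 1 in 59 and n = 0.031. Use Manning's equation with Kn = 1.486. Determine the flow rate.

Flow area A = b·y = 12.2 × 15.4 = 187.9 ft². Wetted perimeter P = b + 2y = 12.2 + 2×15.4 = 43 ft.
Hydraulic radius R = A/P = 187.9/43 = 4.369 ft.
Manning's equation: Q = (1.486/n) A R^(2/3) S^(1/2) = (1.486/0.031) × 187.9 × 4.369^(2/3) × 0.01695^(1/2) = 3130 ft³/s.

Q = 3130 ft³/s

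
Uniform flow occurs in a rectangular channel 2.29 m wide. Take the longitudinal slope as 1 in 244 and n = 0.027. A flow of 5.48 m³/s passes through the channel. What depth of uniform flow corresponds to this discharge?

Manning's equation rearranged: A R^(2/3) = nQ / (1·√S) = 0.027 × 5.48 / (√0.004098) = 2.311.
Try y = 1.01 m: A R^(2/3) = 1.527 — low.
Try y = 1.38 m: A R^(2/3) = 2.312 — close enough.

y_n = 1.38 m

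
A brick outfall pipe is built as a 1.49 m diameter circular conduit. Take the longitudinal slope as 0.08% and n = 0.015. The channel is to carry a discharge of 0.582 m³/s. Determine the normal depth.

Manning's equation rearranged: A R^(2/3) = nQ / (1·√S) = 0.015 × 0.582 / (√0.0008) = 0.3087.
At y = 0.675 m: A R^(2/3) = 0.3805 — too large.
At y = 0.526 m: A R^(2/3) = 0.2412 — too small.
At y = 0.601 m: A R^(2/3) = 0.3089 — matches.

y_n = 0.601 m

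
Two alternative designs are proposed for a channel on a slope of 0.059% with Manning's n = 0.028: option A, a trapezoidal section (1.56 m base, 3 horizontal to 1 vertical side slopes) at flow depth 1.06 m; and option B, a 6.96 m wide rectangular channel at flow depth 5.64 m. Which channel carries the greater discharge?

channel B

Channel A: With bottom width b = 1.56 m and side slope z = 3: A = (b + zy)y = (1.56 + 3×1.06)×1.06 = 5.024 m²; P = b + 2y√(1+z²) = 1.56 + 2×1.06×3.162 = 8.264 m. Hydraulic radius R = A/P = 5.024/8.264 = 0.608 m. Q_A = (1/0.028)·5.024·0.608^(2/3)·√0.00059 = 3.128 m³/s.
Channel B: Flow area A = b·y = 6.96 × 5.64 = 39.25 m². Wetted perimeter P = b + 2y = 6.96 + 2×5.64 = 18.24 m. Hydraulic radius R = A/P = 39.25/18.24 = 2.152 m. Q_B = (1/0.028)·39.25·2.152^(2/3)·√0.00059 = 56.76 m³/s.
Q_A = 3.128 m³/s vs Q_B = 56.76 m³/s, so channel B carries more.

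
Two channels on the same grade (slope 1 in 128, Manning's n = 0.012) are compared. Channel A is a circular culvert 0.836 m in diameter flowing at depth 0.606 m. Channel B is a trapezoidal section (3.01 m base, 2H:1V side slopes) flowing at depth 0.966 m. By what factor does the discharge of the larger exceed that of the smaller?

21.2

Channel A: For a circular section of diameter D = 0.836 m at depth y = 0.606 m, the central angle is θ = 2 arccos(1 − 2y/D) = 4.075 rad. Then A = (D²/8)(θ − sin θ) = 0.4262 m² and P = Dθ/2 = 1.703 m. Hydraulic radius R = A/P = 0.4262/1.703 = 0.2502 m. Q_A = (1/0.012)·0.4262·0.2502^(2/3)·√0.007812 = 1.246 m³/s.
Channel B: With bottom width b = 3.01 m and side slope z = 2: A = (b + zy)y = (3.01 + 2×0.966)×0.966 = 4.774 m²; P = b + 2y√(1+z²) = 3.01 + 2×0.966×2.236 = 7.33 m. Hydraulic radius R = A/P = 4.774/7.33 = 0.6513 m. Q_B = (1/0.012)·4.774·0.6513^(2/3)·√0.007812 = 26.42 m³/s.
The larger discharge is 26.42 m³/s and the smaller is 1.246 m³/s; the ratio is 21.2.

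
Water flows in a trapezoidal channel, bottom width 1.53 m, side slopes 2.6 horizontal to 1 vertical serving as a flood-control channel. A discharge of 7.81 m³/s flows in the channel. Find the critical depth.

At critical depth, Q² T / (g A³) = 1, i.e. A³/T = Q²/g = 7.81²/9.81 = 6.218.
Try y = 0.783 m: A³/T = 3.885 — low.
Try y = 0.997 m: A³/T = 10.34 — high.
Try y = 0.88 m: A³/T = 6.212 — matches.

y_c = 0.88 m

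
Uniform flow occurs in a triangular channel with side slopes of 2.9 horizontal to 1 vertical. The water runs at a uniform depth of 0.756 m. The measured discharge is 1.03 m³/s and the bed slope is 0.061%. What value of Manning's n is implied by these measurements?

n = 0.02

For a triangular section with side slope z = 2.9: A = zy² = 2.9×0.756² = 1.657 m²; P = 2y√(1+z²) = 2×0.756×3.068 = 4.638 m.
Hydraulic radius R = A/P = 1.657/4.638 = 0.3574 m.
Rearranging Manning's equation: n = (1/Q) A R^(2/3) S^(1/2) = (1/1.03) × 1.657 × 0.3574^(2/3) × √0.00061 = 0.02.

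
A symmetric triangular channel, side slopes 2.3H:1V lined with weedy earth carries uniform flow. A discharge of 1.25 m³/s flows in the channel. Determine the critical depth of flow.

At critical depth, Q² T / (g A³) = 1, i.e. A³/T = Q²/g = 1.25²/9.81 = 0.1593.
Try y = 0.729 m: A³/T = 0.5446 — over.
Try y = 0.441 m: A³/T = 0.04412 — short.
Try y = 0.57 m: A³/T = 0.1591 — close enough.

y_c = 0.57 m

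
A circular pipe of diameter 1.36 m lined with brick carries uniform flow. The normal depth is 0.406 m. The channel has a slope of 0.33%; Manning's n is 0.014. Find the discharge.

Q = 0.563 m³/s

For a circular section of diameter D = 1.36 m at depth y = 0.406 m, the central angle is θ = 2 arccos(1 − 2y/D) = 2.312 rad. Then A = (D²/8)(θ − sin θ) = 0.364 m² and P = Dθ/2 = 1.572 m.
Hydraulic radius R = A/P = 0.364/1.572 = 0.2315 m.
Manning's equation: Q = (1/n) A R^(2/3) S^(1/2) = (1/0.014) × 0.364 × 0.2315^(2/3) × 0.0033^(1/2) = 0.563 m³/s.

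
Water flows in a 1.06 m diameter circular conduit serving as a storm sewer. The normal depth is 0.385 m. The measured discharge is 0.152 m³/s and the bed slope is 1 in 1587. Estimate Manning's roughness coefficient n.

n = 0.0169

For a circular section of diameter D = 1.06 m at depth y = 0.385 m, the central angle is θ = 2 arccos(1 − 2y/D) = 2.587 rad. Then A = (D²/8)(θ − sin θ) = 0.2895 m² and P = Dθ/2 = 1.371 m.
Hydraulic radius R = A/P = 0.2895/1.371 = 0.2111 m.
Rearranging Manning's equation: n = (1/Q) A R^(2/3) S^(1/2) = (1/0.152) × 0.2895 × 0.2111^(2/3) × √0.0006301 = 0.0169.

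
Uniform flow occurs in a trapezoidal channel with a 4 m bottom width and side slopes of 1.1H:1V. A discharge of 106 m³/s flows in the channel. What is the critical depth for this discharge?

y_c = 3.12 m

At critical depth, Q² T / (g A³) = 1, i.e. A³/T = Q²/g = 106²/9.81 = 1145.
Try y = 3.7 m: A³/T = 2193 — high.
Try y = 3.12 m: A³/T = 1148 — ≈ 1145.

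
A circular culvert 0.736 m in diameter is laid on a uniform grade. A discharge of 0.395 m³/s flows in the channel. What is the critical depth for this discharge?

y_c = 0.387 m

At critical depth, Q² T / (g A³) = 1, i.e. A³/T = Q²/g = 0.395²/9.81 = 0.0159.
Try y = 0.419 m: A³/T = 0.02147 — high.
Try y = 0.341 m: A³/T = 0.009774 — low.
Try y = 0.387 m: A³/T = 0.01585 — close enough.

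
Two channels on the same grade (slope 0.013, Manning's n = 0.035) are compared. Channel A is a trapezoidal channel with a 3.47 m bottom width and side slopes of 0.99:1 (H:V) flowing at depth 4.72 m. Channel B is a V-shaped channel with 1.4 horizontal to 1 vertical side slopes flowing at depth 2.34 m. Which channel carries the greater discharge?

Channel A: With bottom width b = 3.47 m and side slope z = 0.99: A = (b + zy)y = (3.47 + 0.99×4.72)×4.72 = 38.43 m²; P = b + 2y√(1+z²) = 3.47 + 2×4.72×1.407 = 16.75 m. Hydraulic radius R = A/P = 38.43/16.75 = 2.294 m. Q_A = (1/0.035)·38.43·2.294^(2/3)·√0.013 = 217.8 m³/s.
Channel B: For a triangular section with side slope z = 1.4: A = zy² = 1.4×2.34² = 7.666 m²; P = 2y√(1+z²) = 2×2.34×1.72 = 8.052 m. Hydraulic radius R = A/P = 7.666/8.052 = 0.9521 m. Q_B = (1/0.035)·7.666·0.9521^(2/3)·√0.013 = 24.17 m³/s.
Q_A = 217.8 m³/s vs Q_B = 24.17 m³/s, so channel A carries more.

channel A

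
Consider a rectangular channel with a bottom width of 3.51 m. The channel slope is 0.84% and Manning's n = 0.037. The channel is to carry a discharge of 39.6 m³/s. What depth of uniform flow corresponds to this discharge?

Manning's equation rearranged: A R^(2/3) = nQ / (1·√S) = 0.037 × 39.6 / (√0.0084) = 15.99.
Trying y = 2.96 m: A R^(2/3) = 11.08 — low.
Trying y = 3.99 m: A R^(2/3) = 15.98 — close enough.

y_n = 3.99 m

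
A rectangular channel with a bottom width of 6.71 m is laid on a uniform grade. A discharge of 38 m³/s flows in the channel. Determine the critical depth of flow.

For a rectangular channel, critical depth y_c = (q²/g)^(1/3) where q = Q/b = 38/6.71 = 5.663 m²/s.
So y_c = (5.663²/9.81)^(1/3) = 1.48 m.

y_c = 1.48 m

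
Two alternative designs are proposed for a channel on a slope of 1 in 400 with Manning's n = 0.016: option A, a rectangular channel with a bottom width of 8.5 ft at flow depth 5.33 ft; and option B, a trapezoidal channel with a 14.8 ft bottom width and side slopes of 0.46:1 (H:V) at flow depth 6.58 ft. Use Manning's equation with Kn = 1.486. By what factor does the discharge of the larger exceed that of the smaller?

Channel A: Flow area A = b·y = 8.5 × 5.33 = 45.3 ft². Wetted perimeter P = b + 2y = 8.5 + 2×5.33 = 19.16 ft. Hydraulic radius R = A/P = 45.3/19.16 = 2.365 ft. Q_A = (1.486/0.016)·45.3·2.365^(2/3)·√0.0025 = 373.4 ft³/s.
Channel B: With bottom width b = 14.8 ft and side slope z = 0.46: A = (b + zy)y = (14.8 + 0.46×6.58)×6.58 = 117.3 ft²; P = b + 2y√(1+z²) = 14.8 + 2×6.58×1.101 = 29.29 ft. Hydraulic radius R = A/P = 117.3/29.29 = 4.005 ft. Q_B = (1.486/0.016)·117.3·4.005^(2/3)·√0.0025 = 1374 ft³/s.
The larger discharge is 1374 ft³/s and the smaller is 373.4 ft³/s; the ratio is 3.68.

3.68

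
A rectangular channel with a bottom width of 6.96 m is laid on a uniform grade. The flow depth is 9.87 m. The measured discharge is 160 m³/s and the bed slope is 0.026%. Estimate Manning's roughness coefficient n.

n = 0.013

Flow area A = b·y = 6.96 × 9.87 = 68.7 m². Wetted perimeter P = b + 2y = 6.96 + 2×9.87 = 26.7 m.
Hydraulic radius R = A/P = 68.7/26.7 = 2.573 m.
Rearranging Manning's equation: n = (1/Q) A R^(2/3) S^(1/2) = (1/160) × 68.7 × 2.573^(2/3) × √0.00026 = 0.013.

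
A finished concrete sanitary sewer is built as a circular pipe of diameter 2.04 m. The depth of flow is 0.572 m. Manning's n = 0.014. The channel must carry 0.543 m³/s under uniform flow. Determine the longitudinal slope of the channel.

S = 0.00045

For a circular section of diameter D = 2.04 m at depth y = 0.572 m, the central angle is θ = 2 arccos(1 − 2y/D) = 2.232 rad. Then A = (D²/8)(θ − sin θ) = 0.7506 m² and P = Dθ/2 = 2.277 m.
Hydraulic radius R = A/P = 0.7506/2.277 = 0.3297 m.
From Manning's equation, S = [nQ / (1 A R^(2/3))]² = [0.014 × 0.543 / (1 × 0.7506 × 0.3297^(2/3))]² = 0.00045.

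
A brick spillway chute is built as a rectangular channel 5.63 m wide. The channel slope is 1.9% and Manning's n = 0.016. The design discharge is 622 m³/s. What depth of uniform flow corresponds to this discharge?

Manning's equation rearranged: A R^(2/3) = nQ / (1·√S) = 0.016 × 622 / (√0.019) = 72.2.
Try y = 9.74 m: A R^(2/3) = 92.3 — too large.
Try y = 6.48 m: A R^(2/3) = 57.19 — too small.
Try y = 7.88 m: A R^(2/3) = 72.15 — close enough.

y_n = 7.88 m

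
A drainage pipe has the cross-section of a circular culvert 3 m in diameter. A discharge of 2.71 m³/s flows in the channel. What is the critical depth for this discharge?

y_c = 0.694 m

At critical depth, Q² T / (g A³) = 1, i.e. A³/T = Q²/g = 2.71²/9.81 = 0.7486.
At y = 0.775 m: A³/T = 1.154 — too large.
At y = 0.48 m: A³/T = 0.1769 — too small.
At y = 0.694 m: A³/T = 0.7505 — ≈ 0.7486.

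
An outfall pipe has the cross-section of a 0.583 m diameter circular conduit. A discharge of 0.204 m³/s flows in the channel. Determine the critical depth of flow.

At critical depth, Q² T / (g A³) = 1, i.e. A³/T = Q²/g = 0.204²/9.81 = 0.004242.
Trying y = 0.357 m: A³/T = 0.008854 — high.
Trying y = 0.258 m: A³/T = 0.002557 — low.
Trying y = 0.295 m: A³/T = 0.004269 — close enough.

y_c = 0.295 m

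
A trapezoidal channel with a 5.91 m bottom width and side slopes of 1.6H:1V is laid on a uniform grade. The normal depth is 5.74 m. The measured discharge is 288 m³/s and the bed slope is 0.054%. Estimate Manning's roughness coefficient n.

n = 0.015

With bottom width b = 5.91 m and side slope z = 1.6: A = (b + zy)y = (5.91 + 1.6×5.74)×5.74 = 86.64 m²; P = b + 2y√(1+z²) = 5.91 + 2×5.74×1.887 = 27.57 m.
Hydraulic radius R = A/P = 86.64/27.57 = 3.142 m.
Rearranging Manning's equation: n = (1/Q) A R^(2/3) S^(1/2) = (1/288) × 86.64 × 3.142^(2/3) × √0.00054 = 0.015.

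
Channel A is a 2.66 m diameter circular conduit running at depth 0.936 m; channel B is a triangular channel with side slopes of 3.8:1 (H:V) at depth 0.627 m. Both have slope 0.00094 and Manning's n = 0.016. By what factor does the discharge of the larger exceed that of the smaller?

Channel A: For a circular section of diameter D = 2.66 m at depth y = 0.936 m, the central angle is θ = 2 arccos(1 − 2y/D) = 2.54 rad. Then A = (D²/8)(θ − sin θ) = 1.746 m² and P = Dθ/2 = 3.378 m. Hydraulic radius R = A/P = 1.746/3.378 = 0.5168 m. Q_A = (1/0.016)·1.746·0.5168^(2/3)·√0.00094 = 2.155 m³/s.
Channel B: For a triangular section with side slope z = 3.8: A = zy² = 3.8×0.627² = 1.494 m²; P = 2y√(1+z²) = 2×0.627×3.929 = 4.927 m. Hydraulic radius R = A/P = 1.494/4.927 = 0.3032 m. Q_B = (1/0.016)·1.494·0.3032^(2/3)·√0.00094 = 1.292 m³/s.
The larger discharge is 2.155 m³/s and the smaller is 1.292 m³/s; the ratio is 1.67.

1.67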